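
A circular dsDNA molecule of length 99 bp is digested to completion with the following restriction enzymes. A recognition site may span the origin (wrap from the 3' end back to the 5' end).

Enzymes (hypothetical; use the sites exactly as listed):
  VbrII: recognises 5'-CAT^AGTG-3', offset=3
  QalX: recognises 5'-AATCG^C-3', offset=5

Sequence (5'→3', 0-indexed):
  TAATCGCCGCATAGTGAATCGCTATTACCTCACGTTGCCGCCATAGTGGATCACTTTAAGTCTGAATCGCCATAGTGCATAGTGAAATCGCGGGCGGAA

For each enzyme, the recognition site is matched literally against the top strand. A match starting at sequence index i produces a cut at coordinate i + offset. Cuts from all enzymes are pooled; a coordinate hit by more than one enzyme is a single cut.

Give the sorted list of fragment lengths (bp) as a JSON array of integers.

Site scan:
  VbrII CATAGTG/3: at [9, 41, 70, 77] ⇒ [12, 44, 73, 80]
  QalX AATCGC/5: at [1, 16, 64, 85] ⇒ [6, 21, 69, 90]

Pooled cuts: [6, 12, 21, 44, 69, 73, 80, 90]

Fragments:
  6→12: 6 bp
  12→21: 9 bp
  21→44: 23 bp
  44→69: 25 bp
  69→73: 4 bp
  73→80: 7 bp
  80→90: 10 bp
  90→6 (wrap): 99-90+6 = 15 bp

[4,6,7,9,10,15,23,25]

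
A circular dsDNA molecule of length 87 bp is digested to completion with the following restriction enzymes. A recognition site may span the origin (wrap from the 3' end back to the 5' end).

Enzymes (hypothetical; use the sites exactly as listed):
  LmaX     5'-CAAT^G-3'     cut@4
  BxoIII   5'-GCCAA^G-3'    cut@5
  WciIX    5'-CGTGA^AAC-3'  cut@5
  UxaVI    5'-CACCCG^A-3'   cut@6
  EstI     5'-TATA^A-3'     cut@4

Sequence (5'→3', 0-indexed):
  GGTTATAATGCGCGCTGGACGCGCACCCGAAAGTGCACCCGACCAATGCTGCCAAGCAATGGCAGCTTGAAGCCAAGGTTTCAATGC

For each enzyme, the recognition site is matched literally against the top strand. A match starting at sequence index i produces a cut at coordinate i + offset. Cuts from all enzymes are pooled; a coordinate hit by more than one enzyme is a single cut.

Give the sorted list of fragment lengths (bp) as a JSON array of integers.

Site scan:
  LmaX (CAATG, off=4): starts [43, 56, 81] → cuts [47, 60, 85]
  BxoIII (GCCAAG, off=5): starts [50, 71] → cuts [55, 76]
  WciIX (CGTGAAAC, off=5): no sites
  UxaVI (CACCCGA, off=6): starts [23, 35] → cuts [29, 41]
  EstI (TATAA, off=4): starts [3] → cuts [7]

All cut coordinates (distinct, sorted): [7, 29, 41, 47, 55, 60, 76, 85]

Fragments:
  7→29: 22 bp
  29→41: 12 bp
  41→47: 6 bp
  47→55: 8 bp
  55→60: 5 bp
  60→76: 16 bp
  76→85: 9 bp
  85→7 (wrap): 87-85+7 = 9 bp

[5,6,8,9,9,12,16,22]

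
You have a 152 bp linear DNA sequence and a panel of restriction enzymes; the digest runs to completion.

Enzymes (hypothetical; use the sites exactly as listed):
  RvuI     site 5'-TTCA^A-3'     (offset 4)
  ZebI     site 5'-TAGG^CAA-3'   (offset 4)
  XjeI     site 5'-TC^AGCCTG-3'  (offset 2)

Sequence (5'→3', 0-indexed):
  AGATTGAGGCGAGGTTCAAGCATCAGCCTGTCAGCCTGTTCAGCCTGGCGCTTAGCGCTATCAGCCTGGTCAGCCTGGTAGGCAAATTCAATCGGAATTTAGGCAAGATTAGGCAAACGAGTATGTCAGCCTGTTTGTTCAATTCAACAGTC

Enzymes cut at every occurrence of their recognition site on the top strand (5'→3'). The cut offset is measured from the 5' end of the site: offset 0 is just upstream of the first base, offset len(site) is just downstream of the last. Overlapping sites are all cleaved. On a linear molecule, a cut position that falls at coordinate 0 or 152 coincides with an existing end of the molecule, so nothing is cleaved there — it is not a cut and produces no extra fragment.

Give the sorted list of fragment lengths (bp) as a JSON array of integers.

[5,6,6,8,8,9,9,10,11,13,14,14,18,21]

Site scan:
  RvuI (TTCAA, off=4): starts [14, 86, 137, 142] → cuts [18, 90, 141, 146]
  ZebI (TAGGCAA, off=4): starts [78, 99, 109] → cuts [82, 103, 113]
  XjeI (TCAGCCTG, off=2): starts [22, 30, 39, 60, 69, 125] → cuts [24, 32, 41, 62, 71, 127]

All cut coordinates (distinct, sorted): [18, 24, 32, 41, 62, 71, 82, 90, 103, 113, 127, 141, 146]

Fragment lengths:
  [0,18): 18 bp
  [18,24): 6 bp
  [24,32): 8 bp
  [32,41): 9 bp
  [41,62): 21 bp
  [62,71): 9 bp
  [71,82): 11 bp
  [82,90): 8 bp
  [90,103): 13 bp
  [103,113): 10 bp
  [113,127): 14 bp
  [127,141): 14 bp
  [141,146): 5 bp
  [146,152): 6 bp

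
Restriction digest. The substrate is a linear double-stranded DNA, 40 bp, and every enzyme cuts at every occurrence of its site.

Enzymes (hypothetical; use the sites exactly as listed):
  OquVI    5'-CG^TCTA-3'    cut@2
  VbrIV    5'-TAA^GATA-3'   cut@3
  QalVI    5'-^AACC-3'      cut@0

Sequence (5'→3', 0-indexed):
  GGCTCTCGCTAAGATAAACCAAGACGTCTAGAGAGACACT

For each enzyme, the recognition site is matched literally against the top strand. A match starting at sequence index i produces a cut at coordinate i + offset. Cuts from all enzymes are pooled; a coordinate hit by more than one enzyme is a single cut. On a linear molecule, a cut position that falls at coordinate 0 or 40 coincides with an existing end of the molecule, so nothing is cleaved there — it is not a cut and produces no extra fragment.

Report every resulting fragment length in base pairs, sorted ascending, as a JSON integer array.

Site scan:
  OquVI (CGTCTA, off=2): starts [24] → cuts [26]
  VbrIV (TAAGATA, off=3): starts [9] → cuts [12]
  QalVI (AACC, off=0): starts [16] → cuts [16]

Pooled cuts: [12, 16, 26]

Fragment lengths:
  [0,12): 12 bp
  [12,16): 4 bp
  [16,26): 10 bp
  [26,40): 14 bp

[4,10,12,14]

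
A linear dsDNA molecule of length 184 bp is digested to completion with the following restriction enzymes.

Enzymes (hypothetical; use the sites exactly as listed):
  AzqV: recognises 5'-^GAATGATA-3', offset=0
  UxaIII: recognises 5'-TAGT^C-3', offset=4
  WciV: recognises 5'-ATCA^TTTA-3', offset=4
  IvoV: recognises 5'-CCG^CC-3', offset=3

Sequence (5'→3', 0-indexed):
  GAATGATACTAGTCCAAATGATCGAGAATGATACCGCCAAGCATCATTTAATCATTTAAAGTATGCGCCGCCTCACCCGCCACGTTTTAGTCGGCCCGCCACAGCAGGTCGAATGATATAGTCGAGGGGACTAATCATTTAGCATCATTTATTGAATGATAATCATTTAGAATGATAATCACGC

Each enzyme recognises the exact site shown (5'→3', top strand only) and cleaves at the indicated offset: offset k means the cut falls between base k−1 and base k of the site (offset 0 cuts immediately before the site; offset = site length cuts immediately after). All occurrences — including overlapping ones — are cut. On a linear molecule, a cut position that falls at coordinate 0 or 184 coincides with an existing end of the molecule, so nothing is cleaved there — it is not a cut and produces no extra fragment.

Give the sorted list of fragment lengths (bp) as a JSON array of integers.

[4,6,7,8,9,10,10,11,12,12,12,12,12,13,15,15,16]

Scan for sites:
  AzqV (GAATGATA, off=0): starts [0, 25, 110, 153, 169] → cuts [25, 110, 153, 169] (position 0 is a terminus of the linear molecule — no cut)
  UxaIII (TAGTC, off=4): starts [9, 87, 118] → cuts [13, 91, 122]
  WciV (ATCATTTA, off=4): starts [42, 50, 133, 143, 161] → cuts [46, 54, 137, 147, 165]
  IvoV (CCGCC, off=3): starts [33, 67, 76, 95] → cuts [36, 70, 79, 98]

Pooled cuts: [13, 25, 36, 46, 54, 70, 79, 91, 98, 110, 122, 137, 147, 153, 165, 169]

Fragments:
  [0,13): 13 bp
  [13,25): 12 bp
  [25,36): 11 bp
  [36,46): 10 bp
  [46,54): 8 bp
  [54,70): 16 bp
  [70,79): 9 bp
  [79,91): 12 bp
  [91,98): 7 bp
  [98,110): 12 bp
  [110,122): 12 bp
  [122,137): 15 bp
  [137,147): 10 bp
  [147,153): 6 bp
  [153,165): 12 bp
  [165,169): 4 bp
  [169,184): 15 bp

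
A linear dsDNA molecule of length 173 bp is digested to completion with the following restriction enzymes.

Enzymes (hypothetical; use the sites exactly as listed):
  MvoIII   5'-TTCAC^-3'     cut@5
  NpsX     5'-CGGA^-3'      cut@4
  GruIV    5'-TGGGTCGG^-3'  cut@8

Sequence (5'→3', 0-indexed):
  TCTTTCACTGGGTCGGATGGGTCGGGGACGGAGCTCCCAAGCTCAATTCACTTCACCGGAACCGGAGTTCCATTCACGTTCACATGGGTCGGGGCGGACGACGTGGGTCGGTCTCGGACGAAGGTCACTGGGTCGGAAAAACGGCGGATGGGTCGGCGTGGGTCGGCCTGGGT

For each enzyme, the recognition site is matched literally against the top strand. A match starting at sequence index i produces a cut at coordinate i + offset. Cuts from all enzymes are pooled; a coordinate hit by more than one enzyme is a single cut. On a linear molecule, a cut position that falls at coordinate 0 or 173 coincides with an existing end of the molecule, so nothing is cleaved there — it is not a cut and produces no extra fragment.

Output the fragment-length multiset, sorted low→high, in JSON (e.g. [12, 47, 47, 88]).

[1,1,4,5,6,6,6,7,7,7,8,8,8,8,9,10,11,11,13,18,19]

Scan for sites:
  MvoIII TTCAC/5: at [3, 46, 51, 72, 78] ⇒ [8, 51, 56, 77, 83]
  NpsX CGGA/4: at [13, 28, 56, 62, 94, 114, 133, 144] ⇒ [17, 32, 60, 66, 98, 118, 137, 148]
  GruIV TGGGTCGG/8: at [8, 17, 84, 103, 128, 148, 158] ⇒ [16, 25, 92, 111, 136, 156, 166]

Pooled cuts: [8, 16, 17, 25, 32, 51, 56, 60, 66, 77, 83, 92, 98, 111, 118, 136, 137, 148, 156, 166]

Fragment lengths:
  [0,8): 8 bp
  [8,16): 8 bp
  [16,17): 1 bp
  [17,25): 8 bp
  [25,32): 7 bp
  [32,51): 19 bp
  [51,56): 5 bp
  [56,60): 4 bp
  [60,66): 6 bp
  [66,77): 11 bp
  [77,83): 6 bp
  [83,92): 9 bp
  [92,98): 6 bp
  [98,111): 13 bp
  [111,118): 7 bp
  [118,136): 18 bp
  [136,137): 1 bp
  [137,148): 11 bp
  [148,156): 8 bp
  [156,166): 10 bp
  [166,173): 7 bp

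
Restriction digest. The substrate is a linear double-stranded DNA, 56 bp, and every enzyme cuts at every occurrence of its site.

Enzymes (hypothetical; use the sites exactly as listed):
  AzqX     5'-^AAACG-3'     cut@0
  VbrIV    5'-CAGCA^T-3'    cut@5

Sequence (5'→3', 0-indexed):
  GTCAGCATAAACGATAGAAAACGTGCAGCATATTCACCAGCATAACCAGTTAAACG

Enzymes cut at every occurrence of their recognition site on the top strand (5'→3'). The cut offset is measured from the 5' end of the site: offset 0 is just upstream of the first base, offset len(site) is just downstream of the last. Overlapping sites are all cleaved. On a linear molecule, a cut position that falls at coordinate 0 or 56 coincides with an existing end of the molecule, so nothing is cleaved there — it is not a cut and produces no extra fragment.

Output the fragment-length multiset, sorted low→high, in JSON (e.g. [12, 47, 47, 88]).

Site scan:
  AzqX (AAACG, off=0): starts [8, 18, 51] → cuts [8, 18, 51]
  VbrIV (CAGCAT, off=5): starts [2, 25, 37] → cuts [7, 30, 42]

All cut coordinates (distinct, sorted): [7, 8, 18, 30, 42, 51]

Fragment lengths:
  [0,7): 7 bp
  [7,8): 1 bp
  [8,18): 10 bp
  [18,30): 12 bp
  [30,42): 12 bp
  [42,51): 9 bp
  [51,56): 5 bp

[1,5,7,9,10,12,12]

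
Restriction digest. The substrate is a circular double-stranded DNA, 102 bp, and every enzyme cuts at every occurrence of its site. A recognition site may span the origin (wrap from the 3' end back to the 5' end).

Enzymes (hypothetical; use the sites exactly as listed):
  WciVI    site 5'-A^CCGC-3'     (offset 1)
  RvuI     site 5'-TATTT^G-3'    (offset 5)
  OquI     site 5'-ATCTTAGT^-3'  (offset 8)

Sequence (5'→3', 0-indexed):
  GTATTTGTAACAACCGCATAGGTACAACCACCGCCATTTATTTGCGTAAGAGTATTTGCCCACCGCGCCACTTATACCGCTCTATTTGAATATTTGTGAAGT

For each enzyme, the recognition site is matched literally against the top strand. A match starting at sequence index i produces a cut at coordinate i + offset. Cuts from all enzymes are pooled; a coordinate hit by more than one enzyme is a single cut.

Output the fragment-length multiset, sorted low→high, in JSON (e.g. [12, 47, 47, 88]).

Per-enzyme occurrences:
  WciVI (ACCGC, off=1): starts [12, 29, 61, 75] → cuts [13, 30, 62, 76]
  RvuI (TATTTG, off=5): starts [1, 38, 52, 82, 90] → cuts [6, 43, 57, 87, 95]
  OquI (ATCTTAGT, off=8): no sites

Pooled cuts: [6, 13, 30, 43, 57, 62, 76, 87, 95]

Fragment lengths:
  6→13: 7 bp
  13→30: 17 bp
  30→43: 13 bp
  43→57: 14 bp
  57→62: 5 bp
  62→76: 14 bp
  76→87: 11 bp
  87→95: 8 bp
  95→6 (wrap): 102-95+6 = 13 bp

[5,7,8,11,13,13,14,14,17]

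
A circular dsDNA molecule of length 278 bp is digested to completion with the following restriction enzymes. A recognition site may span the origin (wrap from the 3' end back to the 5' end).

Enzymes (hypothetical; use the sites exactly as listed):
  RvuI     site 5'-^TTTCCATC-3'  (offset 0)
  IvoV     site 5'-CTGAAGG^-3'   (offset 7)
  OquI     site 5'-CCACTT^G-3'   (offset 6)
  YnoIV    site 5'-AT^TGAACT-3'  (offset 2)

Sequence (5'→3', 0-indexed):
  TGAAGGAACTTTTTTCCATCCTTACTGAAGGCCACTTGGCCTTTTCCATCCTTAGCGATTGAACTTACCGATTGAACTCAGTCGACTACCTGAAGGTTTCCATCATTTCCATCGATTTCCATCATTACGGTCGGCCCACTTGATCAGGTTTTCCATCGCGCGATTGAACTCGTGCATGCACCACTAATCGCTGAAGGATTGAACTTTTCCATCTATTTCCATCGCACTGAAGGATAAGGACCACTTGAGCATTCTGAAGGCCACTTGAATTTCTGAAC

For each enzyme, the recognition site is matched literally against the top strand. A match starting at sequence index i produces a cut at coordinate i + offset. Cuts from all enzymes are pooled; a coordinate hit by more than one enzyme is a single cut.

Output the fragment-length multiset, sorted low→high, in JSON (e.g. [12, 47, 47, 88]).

[2,5,6,6,6,6,8,9,10,10,13,13,14,15,17,18,18,19,24,26,33]

Per-enzyme occurrences:
  RvuI (TTTCCATC, off=0): starts [12, 42, 96, 105, 115, 149, 205, 215] → cuts [12, 42, 96, 105, 115, 149, 205, 215]
  IvoV (CTGAAGG, off=7): starts [24, 89, 190, 226, 253, 277] → cuts [6, 31, 96, 197, 233, 260]
  OquI (CCACTTG, off=6): starts [31, 135, 240, 260] → cuts [37, 141, 246, 266]
  YnoIV (ATTGAACT, off=2): starts [57, 70, 162, 197] → cuts [59, 72, 164, 199]

Pooled cuts: [6, 12, 31, 37, 42, 59, 72, 96, 105, 115, 141, 149, 164, 197, 199, 205, 215, 233, 246, 260, 266]

Fragment lengths:
  6→12: 6 bp
  12→31: 19 bp
  31→37: 6 bp
  37→42: 5 bp
  42→59: 17 bp
  59→72: 13 bp
  72→96: 24 bp
  96→105: 9 bp
  105→115: 10 bp
  115→141: 26 bp
  141→149: 8 bp
  149→164: 15 bp
  164→197: 33 bp
  197→199: 2 bp
  199→205: 6 bp
  205→215: 10 bp
  215→233: 18 bp
  233→246: 13 bp
  246→260: 14 bp
  260→266: 6 bp
  266→6 (wrap): 278-266+6 = 18 bp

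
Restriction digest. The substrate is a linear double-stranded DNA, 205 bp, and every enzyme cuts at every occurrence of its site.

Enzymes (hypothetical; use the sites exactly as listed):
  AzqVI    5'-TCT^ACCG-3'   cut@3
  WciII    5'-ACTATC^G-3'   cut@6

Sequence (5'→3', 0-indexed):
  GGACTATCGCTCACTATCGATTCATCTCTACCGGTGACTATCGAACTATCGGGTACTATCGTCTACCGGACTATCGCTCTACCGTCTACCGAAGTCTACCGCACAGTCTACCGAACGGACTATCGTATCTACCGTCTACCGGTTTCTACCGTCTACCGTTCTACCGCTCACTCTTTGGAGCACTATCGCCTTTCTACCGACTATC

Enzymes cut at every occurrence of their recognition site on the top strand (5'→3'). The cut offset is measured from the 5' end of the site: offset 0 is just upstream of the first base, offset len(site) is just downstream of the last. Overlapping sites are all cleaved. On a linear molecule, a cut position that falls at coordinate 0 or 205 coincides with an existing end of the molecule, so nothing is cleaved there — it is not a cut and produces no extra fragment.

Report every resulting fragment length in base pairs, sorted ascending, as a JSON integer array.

Per-enzyme occurrences:
  AzqVI (TCTACCG, off=3): starts [26, 61, 77, 84, 94, 106, 127, 134, 144, 151, 159, 192] → cuts [29, 64, 80, 87, 97, 109, 130, 137, 147, 154, 162, 195]
  WciII (ACTATCG, off=6): starts [2, 12, 36, 44, 54, 69, 118, 181] → cuts [8, 18, 42, 50, 60, 75, 124, 187]

All cut coordinates (distinct, sorted): [8, 18, 29, 42, 50, 60, 64, 75, 80, 87, 97, 109, 124, 130, 137, 147, 154, 162, 187, 195]

Fragment lengths:
  [0,8): 8 bp
  [8,18): 10 bp
  [18,29): 11 bp
  [29,42): 13 bp
  [42,50): 8 bp
  [50,60): 10 bp
  [60,64): 4 bp
  [64,75): 11 bp
  [75,80): 5 bp
  [80,87): 7 bp
  [87,97): 10 bp
  [97,109): 12 bp
  [109,124): 15 bp
  [124,130): 6 bp
  [130,137): 7 bp
  [137,147): 10 bp
  [147,154): 7 bp
  [154,162): 8 bp
  [162,187): 25 bp
  [187,195): 8 bp
  [195,205): 10 bp

[4,5,6,7,7,7,8,8,8,8,10,10,10,10,10,11,11,12,13,15,25]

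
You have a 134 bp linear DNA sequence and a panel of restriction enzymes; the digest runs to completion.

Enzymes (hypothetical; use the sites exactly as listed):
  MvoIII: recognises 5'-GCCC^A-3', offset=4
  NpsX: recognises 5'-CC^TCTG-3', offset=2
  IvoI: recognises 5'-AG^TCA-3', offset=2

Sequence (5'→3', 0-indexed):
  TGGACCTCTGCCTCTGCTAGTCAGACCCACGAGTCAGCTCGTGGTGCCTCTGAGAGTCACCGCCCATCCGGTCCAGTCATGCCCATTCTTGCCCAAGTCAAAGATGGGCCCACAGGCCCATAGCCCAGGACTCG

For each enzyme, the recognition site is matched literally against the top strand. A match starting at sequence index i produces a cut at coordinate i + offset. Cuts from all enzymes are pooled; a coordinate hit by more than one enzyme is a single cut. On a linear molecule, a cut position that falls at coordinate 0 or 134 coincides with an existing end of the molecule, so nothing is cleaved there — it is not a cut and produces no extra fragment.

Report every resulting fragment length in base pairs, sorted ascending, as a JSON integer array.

Site scan:
  MvoIII (GCCCA, off=4): starts [61, 80, 90, 107, 115, 122] → cuts [65, 84, 94, 111, 119, 126]
  NpsX (CCTCTG, off=2): starts [4, 10, 46] → cuts [6, 12, 48]
  IvoI (AGTCA, off=2): starts [18, 31, 54, 74, 95] → cuts [20, 33, 56, 76, 97]

Pooled cuts: [6, 12, 20, 33, 48, 56, 65, 76, 84, 94, 97, 111, 119, 126]

Fragments:
  [0,6): 6 bp
  [6,12): 6 bp
  [12,20): 8 bp
  [20,33): 13 bp
  [33,48): 15 bp
  [48,56): 8 bp
  [56,65): 9 bp
  [65,76): 11 bp
  [76,84): 8 bp
  [84,94): 10 bp
  [94,97): 3 bp
  [97,111): 14 bp
  [111,119): 8 bp
  [119,126): 7 bp
  [126,134): 8 bp

[3,6,6,7,8,8,8,8,8,9,10,11,13,14,15]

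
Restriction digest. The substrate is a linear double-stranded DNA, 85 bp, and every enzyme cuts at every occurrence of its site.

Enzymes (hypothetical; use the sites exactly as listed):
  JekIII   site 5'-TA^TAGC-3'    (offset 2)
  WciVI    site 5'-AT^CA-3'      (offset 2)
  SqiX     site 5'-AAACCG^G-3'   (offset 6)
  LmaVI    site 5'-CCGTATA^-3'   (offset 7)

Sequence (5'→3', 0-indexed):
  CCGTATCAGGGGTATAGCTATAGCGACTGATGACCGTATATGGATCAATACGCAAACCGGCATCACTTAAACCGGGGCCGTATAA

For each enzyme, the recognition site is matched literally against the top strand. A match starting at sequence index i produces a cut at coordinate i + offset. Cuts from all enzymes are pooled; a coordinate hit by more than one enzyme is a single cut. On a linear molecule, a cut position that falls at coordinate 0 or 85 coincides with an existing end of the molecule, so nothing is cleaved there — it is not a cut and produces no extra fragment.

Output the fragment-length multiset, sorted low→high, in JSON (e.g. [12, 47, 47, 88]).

Per-enzyme occurrences:
  JekIII TATAGC/2: at [12, 18] ⇒ [14, 20]
  WciVI ATCA/2: at [4, 43, 61] ⇒ [6, 45, 63]
  SqiX AAACCGG/6: at [53, 68] ⇒ [59, 74]
  LmaVI CCGTATA/7: at [33, 77] ⇒ [40, 84]

Pooled cuts: [6, 14, 20, 40, 45, 59, 63, 74, 84]

Fragments:
  [0,6): 6 bp
  [6,14): 8 bp
  [14,20): 6 bp
  [20,40): 20 bp
  [40,45): 5 bp
  [45,59): 14 bp
  [59,63): 4 bp
  [63,74): 11 bp
  [74,84): 10 bp
  [84,85): 1 bp

[1,4,5,6,6,8,10,11,14,20]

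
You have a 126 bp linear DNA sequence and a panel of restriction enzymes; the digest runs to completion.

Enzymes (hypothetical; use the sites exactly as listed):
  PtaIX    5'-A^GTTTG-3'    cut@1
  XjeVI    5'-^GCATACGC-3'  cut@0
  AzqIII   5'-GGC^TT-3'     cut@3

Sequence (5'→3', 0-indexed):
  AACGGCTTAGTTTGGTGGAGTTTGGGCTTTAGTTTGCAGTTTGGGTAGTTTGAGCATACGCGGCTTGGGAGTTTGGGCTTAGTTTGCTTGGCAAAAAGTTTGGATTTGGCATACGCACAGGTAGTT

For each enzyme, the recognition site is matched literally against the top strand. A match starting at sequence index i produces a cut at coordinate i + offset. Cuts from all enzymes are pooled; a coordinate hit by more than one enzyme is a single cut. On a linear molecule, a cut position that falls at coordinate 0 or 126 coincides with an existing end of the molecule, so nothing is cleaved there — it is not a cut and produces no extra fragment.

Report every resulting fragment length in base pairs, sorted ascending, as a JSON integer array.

Site scan:
  PtaIX AGTTTG/1: at [8, 18, 30, 37, 46, 69, 80, 96] ⇒ [9, 19, 31, 38, 47, 70, 81, 97]
  XjeVI GCATACGC/0: at [53, 108] ⇒ [53, 108]
  AzqIII GGCTT/3: at [3, 24, 61, 75] ⇒ [6, 27, 64, 78]

Pooled cuts: [6, 9, 19, 27, 31, 38, 47, 53, 64, 70, 78, 81, 97, 108]

Fragment lengths:
  [0,6): 6 bp
  [6,9): 3 bp
  [9,19): 10 bp
  [19,27): 8 bp
  [27,31): 4 bp
  [31,38): 7 bp
  [38,47): 9 bp
  [47,53): 6 bp
  [53,64): 11 bp
  [64,70): 6 bp
  [70,78): 8 bp
  [78,81): 3 bp
  [81,97): 16 bp
  [97,108): 11 bp
  [108,126): 18 bp

[3,3,4,6,6,6,7,8,8,9,10,11,11,16,18]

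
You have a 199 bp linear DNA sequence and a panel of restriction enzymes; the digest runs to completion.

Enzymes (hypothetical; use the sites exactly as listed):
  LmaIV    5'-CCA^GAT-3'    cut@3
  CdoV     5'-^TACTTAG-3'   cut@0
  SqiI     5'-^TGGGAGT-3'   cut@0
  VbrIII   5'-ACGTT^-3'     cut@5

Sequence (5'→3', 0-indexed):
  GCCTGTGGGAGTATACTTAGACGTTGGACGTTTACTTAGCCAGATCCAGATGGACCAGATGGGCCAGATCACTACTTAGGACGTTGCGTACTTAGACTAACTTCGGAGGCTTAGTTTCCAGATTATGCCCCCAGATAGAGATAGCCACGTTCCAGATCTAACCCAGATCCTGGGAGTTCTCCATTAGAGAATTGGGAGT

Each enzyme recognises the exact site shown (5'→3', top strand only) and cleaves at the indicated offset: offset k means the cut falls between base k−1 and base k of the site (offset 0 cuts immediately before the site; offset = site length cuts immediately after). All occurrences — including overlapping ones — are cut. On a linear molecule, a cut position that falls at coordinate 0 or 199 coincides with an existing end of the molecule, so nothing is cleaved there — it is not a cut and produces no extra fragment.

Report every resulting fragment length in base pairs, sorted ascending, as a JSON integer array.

Site scan:
  LmaIV (CCAGAT, off=3): starts [39, 45, 54, 63, 117, 130, 151, 162] → cuts [42, 48, 57, 66, 120, 133, 154, 165]
  CdoV (TACTTAG, off=0): starts [13, 32, 72, 88] → cuts [13, 32, 72, 88]
  SqiI (TGGGAGT, off=0): starts [5, 170, 192] → cuts [5, 170, 192]
  VbrIII (ACGTT, off=5): starts [20, 27, 80, 146] → cuts [25, 32, 85, 151]

Pooled cuts: [5, 13, 25, 32, 42, 48, 57, 66, 72, 85, 88, 120, 133, 151, 154, 165, 170, 192]

Fragment lengths:
  [0,5): 5 bp
  [5,13): 8 bp
  [13,25): 12 bp
  [25,32): 7 bp
  [32,42): 10 bp
  [42,48): 6 bp
  [48,57): 9 bp
  [57,66): 9 bp
  [66,72): 6 bp
  [72,85): 13 bp
  [85,88): 3 bp
  [88,120): 32 bp
  [120,133): 13 bp
  [133,151): 18 bp
  [151,154): 3 bp
  [154,165): 11 bp
  [165,170): 5 bp
  [170,192): 22 bp
  [192,199): 7 bp

[3,3,5,5,6,6,7,7,8,9,9,10,11,12,13,13,18,22,32]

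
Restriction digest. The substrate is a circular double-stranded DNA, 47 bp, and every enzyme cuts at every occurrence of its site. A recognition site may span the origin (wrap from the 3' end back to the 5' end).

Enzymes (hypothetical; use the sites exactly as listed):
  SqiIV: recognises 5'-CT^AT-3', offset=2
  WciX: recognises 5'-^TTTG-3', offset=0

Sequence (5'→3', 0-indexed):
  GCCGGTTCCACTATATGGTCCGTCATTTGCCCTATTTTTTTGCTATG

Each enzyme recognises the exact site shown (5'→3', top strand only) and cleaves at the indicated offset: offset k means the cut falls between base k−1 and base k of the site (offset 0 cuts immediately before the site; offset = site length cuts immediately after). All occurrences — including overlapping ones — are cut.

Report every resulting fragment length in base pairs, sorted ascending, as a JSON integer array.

[5,6,8,13,15]

Per-enzyme occurrences:
  SqiIV (CTAT, off=2): starts [10, 31, 42] → cuts [12, 33, 44]
  WciX (TTTG, off=0): starts [25, 38] → cuts [25, 38]

Pooled cuts: [12, 25, 33, 38, 44]

Fragment lengths:
  12→25: 13 bp
  25→33: 8 bp
  33→38: 5 bp
  38→44: 6 bp
  44→12 (wrap): 47-44+12 = 15 bp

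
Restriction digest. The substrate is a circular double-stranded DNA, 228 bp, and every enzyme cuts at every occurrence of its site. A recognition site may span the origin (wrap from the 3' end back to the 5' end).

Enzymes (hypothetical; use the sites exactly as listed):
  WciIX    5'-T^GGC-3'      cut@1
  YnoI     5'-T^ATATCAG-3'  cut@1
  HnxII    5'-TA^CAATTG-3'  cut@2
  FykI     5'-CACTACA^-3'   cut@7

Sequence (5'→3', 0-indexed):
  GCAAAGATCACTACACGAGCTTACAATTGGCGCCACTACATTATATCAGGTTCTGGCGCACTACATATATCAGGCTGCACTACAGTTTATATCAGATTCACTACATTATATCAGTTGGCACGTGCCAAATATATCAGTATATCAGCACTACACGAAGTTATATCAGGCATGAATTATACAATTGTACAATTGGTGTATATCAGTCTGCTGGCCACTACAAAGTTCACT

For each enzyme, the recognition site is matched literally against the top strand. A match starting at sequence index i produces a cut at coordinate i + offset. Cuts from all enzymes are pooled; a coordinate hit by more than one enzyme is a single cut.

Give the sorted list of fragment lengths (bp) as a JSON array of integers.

Site scan:
  WciIX (TGGC, off=1): starts [27, 53, 115, 208] → cuts [28, 54, 116, 209]
  YnoI (TATATCAG, off=1): starts [41, 65, 87, 106, 129, 137, 158, 195] → cuts [42, 66, 88, 107, 130, 138, 159, 196]
  HnxII (TACAATTG, off=2): starts [21, 176, 184] → cuts [23, 178, 186]
  FykI (CACTACA, off=7): starts [8, 33, 58, 77, 98, 145, 212] → cuts [15, 40, 65, 84, 105, 152, 219]

All cut coordinates (distinct, sorted): [15, 23, 28, 40, 42, 54, 65, 66, 84, 88, 105, 107, 116, 130, 138, 152, 159, 178, 186, 196, 209, 219]

Fragments:
  15→23: 8 bp
  23→28: 5 bp
  28→40: 12 bp
  40→42: 2 bp
  42→54: 12 bp
  54→65: 11 bp
  65→66: 1 bp
  66→84: 18 bp
  84→88: 4 bp
  88→105: 17 bp
  105→107: 2 bp
  107→116: 9 bp
  116→130: 14 bp
  130→138: 8 bp
  138→152: 14 bp
  152→159: 7 bp
  159→178: 19 bp
  178→186: 8 bp
  186→196: 10 bp
  196→209: 13 bp
  209→219: 10 bp
  219→15 (wrap): 228-219+15 = 24 bp

[1,2,2,4,5,7,8,8,8,9,10,10,11,12,12,13,14,14,17,18,19,24]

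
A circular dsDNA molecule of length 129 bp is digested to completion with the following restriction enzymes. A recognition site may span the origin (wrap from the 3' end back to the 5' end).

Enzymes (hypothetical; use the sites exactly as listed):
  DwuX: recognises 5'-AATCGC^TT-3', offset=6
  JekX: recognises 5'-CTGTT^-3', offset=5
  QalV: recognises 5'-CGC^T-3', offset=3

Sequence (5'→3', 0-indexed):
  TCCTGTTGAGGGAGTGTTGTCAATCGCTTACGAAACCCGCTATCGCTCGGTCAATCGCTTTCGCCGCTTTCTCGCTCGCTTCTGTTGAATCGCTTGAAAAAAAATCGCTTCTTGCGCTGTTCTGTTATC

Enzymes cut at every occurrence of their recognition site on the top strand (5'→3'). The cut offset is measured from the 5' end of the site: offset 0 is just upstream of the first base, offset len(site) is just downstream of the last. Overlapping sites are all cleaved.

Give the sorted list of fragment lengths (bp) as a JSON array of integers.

[4,4,5,6,7,7,8,9,9,10,12,13,15,20]

Site scan:
  DwuX (AATCGCTT, off=6): starts [21, 52, 87, 102] → cuts [27, 58, 93, 108]
  JekX (CTGTT, off=5): starts [2, 81, 116, 121] → cuts [7, 86, 121, 126]
  QalV (CGCT, off=3): starts [24, 37, 43, 55, 64, 72, 76, 90, 105, 114] → cuts [27, 40, 46, 58, 67, 75, 79, 93, 108, 117]

All cut coordinates (distinct, sorted): [7, 27, 40, 46, 58, 67, 75, 79, 86, 93, 108, 117, 121, 126]

Fragment lengths:
  7→27: 20 bp
  27→40: 13 bp
  40→46: 6 bp
  46→58: 12 bp
  58→67: 9 bp
  67→75: 8 bp
  75→79: 4 bp
  79→86: 7 bp
  86→93: 7 bp
  93→108: 15 bp
  108→117: 9 bp
  117→121: 4 bp
  121→126: 5 bp
  126→7 (wrap): 129-126+7 = 10 bp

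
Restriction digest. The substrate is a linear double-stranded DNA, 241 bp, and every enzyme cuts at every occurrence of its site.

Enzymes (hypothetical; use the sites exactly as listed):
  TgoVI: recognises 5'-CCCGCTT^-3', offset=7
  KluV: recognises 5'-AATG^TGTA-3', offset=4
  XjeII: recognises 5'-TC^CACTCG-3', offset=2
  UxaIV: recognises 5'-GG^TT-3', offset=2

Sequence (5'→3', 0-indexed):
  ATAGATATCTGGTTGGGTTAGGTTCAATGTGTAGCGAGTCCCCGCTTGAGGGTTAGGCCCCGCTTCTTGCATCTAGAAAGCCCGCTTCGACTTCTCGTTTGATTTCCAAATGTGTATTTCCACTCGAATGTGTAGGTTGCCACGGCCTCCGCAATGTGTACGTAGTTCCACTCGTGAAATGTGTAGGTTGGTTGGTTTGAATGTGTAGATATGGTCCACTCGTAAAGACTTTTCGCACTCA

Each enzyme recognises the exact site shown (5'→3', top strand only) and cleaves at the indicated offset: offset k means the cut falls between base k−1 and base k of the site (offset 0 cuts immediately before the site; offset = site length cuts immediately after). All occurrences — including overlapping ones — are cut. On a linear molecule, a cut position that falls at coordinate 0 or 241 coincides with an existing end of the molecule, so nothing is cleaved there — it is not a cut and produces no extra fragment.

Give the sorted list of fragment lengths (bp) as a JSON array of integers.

[4,4,5,5,5,6,6,7,8,8,10,12,12,13,13,13,18,20,22,25,25]

Per-enzyme occurrences:
  TgoVI (CCCGCTT, off=7): starts [40, 58, 80] → cuts [47, 65, 87]
  KluV (AATGTGTA, off=4): starts [25, 108, 126, 152, 177, 199] → cuts [29, 112, 130, 156, 181, 203]
  XjeII (TCCACTCG, off=2): starts [118, 166, 214] → cuts [120, 168, 216]
  UxaIV (GGTT, off=2): starts [10, 15, 20, 50, 134, 185, 189, 193] → cuts [12, 17, 22, 52, 136, 187, 191, 195]

All cut coordinates (distinct, sorted): [12, 17, 22, 29, 47, 52, 65, 87, 112, 120, 130, 136, 156, 168, 181, 187, 191, 195, 203, 216]

Fragment lengths:
  [0,12): 12 bp
  [12,17): 5 bp
  [17,22): 5 bp
  [22,29): 7 bp
  [29,47): 18 bp
  [47,52): 5 bp
  [52,65): 13 bp
  [65,87): 22 bp
  [87,112): 25 bp
  [112,120): 8 bp
  [120,130): 10 bp
  [130,136): 6 bp
  [136,156): 20 bp
  [156,168): 12 bp
  [168,181): 13 bp
  [181,187): 6 bp
  [187,191): 4 bp
  [191,195): 4 bp
  [195,203): 8 bp
  [203,216): 13 bp
  [216,241): 25 bp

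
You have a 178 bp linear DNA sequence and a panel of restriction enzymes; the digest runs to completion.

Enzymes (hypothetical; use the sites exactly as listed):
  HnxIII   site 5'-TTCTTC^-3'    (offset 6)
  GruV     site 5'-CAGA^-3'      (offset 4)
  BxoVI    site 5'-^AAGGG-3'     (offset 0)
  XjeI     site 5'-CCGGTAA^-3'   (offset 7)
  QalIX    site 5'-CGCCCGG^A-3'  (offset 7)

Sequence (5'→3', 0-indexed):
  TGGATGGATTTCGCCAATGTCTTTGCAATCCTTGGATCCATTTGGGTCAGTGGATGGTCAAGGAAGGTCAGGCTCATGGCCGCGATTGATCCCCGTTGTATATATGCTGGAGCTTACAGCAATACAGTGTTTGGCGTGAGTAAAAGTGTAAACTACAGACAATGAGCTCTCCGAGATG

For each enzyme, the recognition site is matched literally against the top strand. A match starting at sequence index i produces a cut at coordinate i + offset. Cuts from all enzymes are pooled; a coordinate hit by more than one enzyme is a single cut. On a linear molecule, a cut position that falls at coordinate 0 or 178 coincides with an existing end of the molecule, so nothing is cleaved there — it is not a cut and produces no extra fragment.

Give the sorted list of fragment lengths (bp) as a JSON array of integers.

[19,159]

Site scan:
  HnxIII (TTCTTC, off=6): no sites
  GruV (CAGA, off=4): starts [155] → cuts [159]
  BxoVI (AAGGG, off=0): no sites
  XjeI (CCGGTAA, off=7): no sites
  QalIX (CGCCCGGA, off=7): no sites

Pooled cuts: [159]

Fragment lengths:
  [0,159): 159 bp
  [159,178): 19 bp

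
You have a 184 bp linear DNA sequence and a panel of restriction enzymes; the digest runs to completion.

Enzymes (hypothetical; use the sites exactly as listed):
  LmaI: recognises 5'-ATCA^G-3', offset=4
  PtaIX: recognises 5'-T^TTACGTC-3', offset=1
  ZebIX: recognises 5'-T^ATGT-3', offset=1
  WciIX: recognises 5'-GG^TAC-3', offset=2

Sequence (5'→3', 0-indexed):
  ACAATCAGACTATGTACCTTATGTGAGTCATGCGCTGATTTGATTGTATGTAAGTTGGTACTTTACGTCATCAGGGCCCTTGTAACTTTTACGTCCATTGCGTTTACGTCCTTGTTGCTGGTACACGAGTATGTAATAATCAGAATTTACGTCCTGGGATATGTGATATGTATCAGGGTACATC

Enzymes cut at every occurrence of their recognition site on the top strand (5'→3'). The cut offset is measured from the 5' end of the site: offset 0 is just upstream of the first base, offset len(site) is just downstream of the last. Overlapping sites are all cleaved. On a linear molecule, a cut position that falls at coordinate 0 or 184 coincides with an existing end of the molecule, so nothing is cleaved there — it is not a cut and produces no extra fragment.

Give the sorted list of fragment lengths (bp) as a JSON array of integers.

[3,4,4,4,6,7,7,8,9,9,11,11,12,14,15,15,18,27]

Per-enzyme occurrences:
  LmaI (ATCAG, off=4): starts [3, 69, 138, 171] → cuts [7, 73, 142, 175]
  PtaIX (TTTACGTC, off=1): starts [61, 87, 102, 145] → cuts [62, 88, 103, 146]
  ZebIX (TATGT, off=1): starts [10, 19, 46, 129, 159, 166] → cuts [11, 20, 47, 130, 160, 167]
  WciIX (GGTAC, off=2): starts [56, 119, 176] → cuts [58, 121, 178]

All cut coordinates (distinct, sorted): [7, 11, 20, 47, 58, 62, 73, 88, 103, 121, 130, 142, 146, 160, 167, 175, 178]

Fragments:
  [0,7): 7 bp
  [7,11): 4 bp
  [11,20): 9 bp
  [20,47): 27 bp
  [47,58): 11 bp
  [58,62): 4 bp
  [62,73): 11 bp
  [73,88): 15 bp
  [88,103): 15 bp
  [103,121): 18 bp
  [121,130): 9 bp
  [130,142): 12 bp
  [142,146): 4 bp
  [146,160): 14 bp
  [160,167): 7 bp
  [167,175): 8 bp
  [175,178): 3 bp
  [178,184): 6 bp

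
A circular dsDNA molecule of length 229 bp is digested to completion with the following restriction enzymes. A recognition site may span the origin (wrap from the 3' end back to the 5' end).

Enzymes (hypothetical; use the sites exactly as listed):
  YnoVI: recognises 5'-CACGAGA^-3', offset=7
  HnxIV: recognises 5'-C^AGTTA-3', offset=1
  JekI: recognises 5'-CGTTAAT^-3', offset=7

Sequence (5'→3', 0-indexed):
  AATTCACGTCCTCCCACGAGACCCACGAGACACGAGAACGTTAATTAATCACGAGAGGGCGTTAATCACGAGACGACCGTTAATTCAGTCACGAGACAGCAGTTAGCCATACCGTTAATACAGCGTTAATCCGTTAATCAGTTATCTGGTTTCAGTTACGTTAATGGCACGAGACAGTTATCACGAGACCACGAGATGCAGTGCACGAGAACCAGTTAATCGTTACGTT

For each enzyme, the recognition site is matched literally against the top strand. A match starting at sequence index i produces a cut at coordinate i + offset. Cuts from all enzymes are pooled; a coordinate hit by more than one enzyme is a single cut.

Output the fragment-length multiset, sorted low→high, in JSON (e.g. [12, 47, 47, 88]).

Scan for sites:
  YnoVI CACGAGA/7: at [14, 23, 30, 49, 66, 89, 167, 181, 189, 203] ⇒ [21, 30, 37, 56, 73, 96, 174, 188, 196, 210]
  HnxIV CAGTTA/1: at [99, 138, 152, 174, 212] ⇒ [100, 139, 153, 175, 213]
  JekI CGTTAAT/7: at [38, 59, 77, 112, 123, 131, 158, 225] ⇒ [3, 45, 66, 84, 119, 130, 138, 165]

All cut coordinates (distinct, sorted): [3, 21, 30, 37, 45, 56, 66, 73, 84, 96, 100, 119, 130, 138, 139, 153, 165, 174, 175, 188, 196, 210, 213]

Fragment lengths:
  3→21: 18 bp
  21→30: 9 bp
  30→37: 7 bp
  37→45: 8 bp
  45→56: 11 bp
  56→66: 10 bp
  66→73: 7 bp
  73→84: 11 bp
  84→96: 12 bp
  96→100: 4 bp
  100→119: 19 bp
  119→130: 11 bp
  130→138: 8 bp
  138→139: 1 bp
  139→153: 14 bp
  153→165: 12 bp
  165→174: 9 bp
  174→175: 1 bp
  175→188: 13 bp
  188→196: 8 bp
  196→210: 14 bp
  210→213: 3 bp
  213→3 (wrap): 229-213+3 = 19 bp

[1,1,3,4,7,7,8,8,8,9,9,10,11,11,11,12,12,13,14,14,18,19,19]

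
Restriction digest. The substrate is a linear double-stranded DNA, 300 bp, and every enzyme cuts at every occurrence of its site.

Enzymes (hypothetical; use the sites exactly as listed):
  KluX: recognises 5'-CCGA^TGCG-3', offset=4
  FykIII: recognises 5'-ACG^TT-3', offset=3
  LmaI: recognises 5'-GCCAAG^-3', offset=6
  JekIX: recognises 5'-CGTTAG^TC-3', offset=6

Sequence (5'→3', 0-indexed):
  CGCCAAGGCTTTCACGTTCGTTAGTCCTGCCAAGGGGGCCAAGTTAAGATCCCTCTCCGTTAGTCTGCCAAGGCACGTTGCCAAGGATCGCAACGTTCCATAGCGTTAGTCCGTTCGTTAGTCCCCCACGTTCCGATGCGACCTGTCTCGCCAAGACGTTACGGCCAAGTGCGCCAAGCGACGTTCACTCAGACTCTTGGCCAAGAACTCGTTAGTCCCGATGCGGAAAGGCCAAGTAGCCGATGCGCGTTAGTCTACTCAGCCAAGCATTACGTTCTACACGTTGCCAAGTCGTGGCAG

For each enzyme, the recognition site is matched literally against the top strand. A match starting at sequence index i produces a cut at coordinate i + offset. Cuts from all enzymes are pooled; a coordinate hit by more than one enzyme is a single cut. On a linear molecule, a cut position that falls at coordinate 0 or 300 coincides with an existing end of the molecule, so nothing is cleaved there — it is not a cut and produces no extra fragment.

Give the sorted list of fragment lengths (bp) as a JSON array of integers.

Site scan:
  KluX (CCGATGCG, off=4): starts [132, 217, 239] → cuts [136, 221, 243]
  FykIII (ACGTT, off=3): starts [13, 74, 92, 127, 155, 180, 271, 280] → cuts [16, 77, 95, 130, 158, 183, 274, 283]
  LmaI (GCCAAG, off=6): starts [1, 28, 37, 66, 79, 149, 163, 172, 199, 230, 261, 285] → cuts [7, 34, 43, 72, 85, 155, 169, 178, 205, 236, 267, 291]
  JekIX (CGTTAGTC, off=6): starts [18, 57, 103, 115, 209, 247] → cuts [24, 63, 109, 121, 215, 253]

Pooled cuts: [7, 16, 24, 34, 43, 63, 72, 77, 85, 95, 109, 121, 130, 136, 155, 158, 169, 178, 183, 205, 215, 221, 236, 243, 253, 267, 274, 283, 291]

Fragments:
  [0,7): 7 bp
  [7,16): 9 bp
  [16,24): 8 bp
  [24,34): 10 bp
  [34,43): 9 bp
  [43,63): 20 bp
  [63,72): 9 bp
  [72,77): 5 bp
  [77,85): 8 bp
  [85,95): 10 bp
  [95,109): 14 bp
  [109,121): 12 bp
  [121,130): 9 bp
  [130,136): 6 bp
  [136,155): 19 bp
  [155,158): 3 bp
  [158,169): 11 bp
  [169,178): 9 bp
  [178,183): 5 bp
  [183,205): 22 bp
  [205,215): 10 bp
  [215,221): 6 bp
  [221,236): 15 bp
  [236,243): 7 bp
  [243,253): 10 bp
  [253,267): 14 bp
  [267,274): 7 bp
  [274,283): 9 bp
  [283,291): 8 bp
  [291,300): 9 bp

[3,5,5,6,6,7,7,7,8,8,8,9,9,9,9,9,9,9,10,10,10,10,11,12,14,14,15,19,20,22]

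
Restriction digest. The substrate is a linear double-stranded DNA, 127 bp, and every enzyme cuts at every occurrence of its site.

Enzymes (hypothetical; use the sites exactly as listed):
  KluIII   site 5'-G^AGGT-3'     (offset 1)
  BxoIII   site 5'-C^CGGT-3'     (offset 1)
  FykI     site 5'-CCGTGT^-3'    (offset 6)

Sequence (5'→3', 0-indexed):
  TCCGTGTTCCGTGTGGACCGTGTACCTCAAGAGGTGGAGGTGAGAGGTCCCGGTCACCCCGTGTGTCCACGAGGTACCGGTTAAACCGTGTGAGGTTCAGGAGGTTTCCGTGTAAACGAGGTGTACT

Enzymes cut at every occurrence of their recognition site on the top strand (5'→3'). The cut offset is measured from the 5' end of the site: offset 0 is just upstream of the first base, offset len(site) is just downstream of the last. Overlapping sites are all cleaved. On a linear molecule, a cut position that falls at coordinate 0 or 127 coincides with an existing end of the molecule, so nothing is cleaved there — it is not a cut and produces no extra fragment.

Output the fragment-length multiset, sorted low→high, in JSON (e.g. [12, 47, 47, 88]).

[1,5,6,6,6,7,7,7,7,8,9,9,9,12,14,14]

Site scan:
  KluIII (GAGGT, off=1): starts [30, 36, 43, 70, 91, 100, 117] → cuts [31, 37, 44, 71, 92, 101, 118]
  BxoIII (CCGGT, off=1): starts [49, 76] → cuts [50, 77]
  FykI (CCGTGT, off=6): starts [1, 8, 17, 58, 85, 107] → cuts [7, 14, 23, 64, 91, 113]

Pooled cuts: [7, 14, 23, 31, 37, 44, 50, 64, 71, 77, 91, 92, 101, 113, 118]

Fragment lengths:
  [0,7): 7 bp
  [7,14): 7 bp
  [14,23): 9 bp
  [23,31): 8 bp
  [31,37): 6 bp
  [37,44): 7 bp
  [44,50): 6 bp
  [50,64): 14 bp
  [64,71): 7 bp
  [71,77): 6 bp
  [77,91): 14 bp
  [91,92): 1 bp
  [92,101): 9 bp
  [101,113): 12 bp
  [113,118): 5 bp
  [118,127): 9 bp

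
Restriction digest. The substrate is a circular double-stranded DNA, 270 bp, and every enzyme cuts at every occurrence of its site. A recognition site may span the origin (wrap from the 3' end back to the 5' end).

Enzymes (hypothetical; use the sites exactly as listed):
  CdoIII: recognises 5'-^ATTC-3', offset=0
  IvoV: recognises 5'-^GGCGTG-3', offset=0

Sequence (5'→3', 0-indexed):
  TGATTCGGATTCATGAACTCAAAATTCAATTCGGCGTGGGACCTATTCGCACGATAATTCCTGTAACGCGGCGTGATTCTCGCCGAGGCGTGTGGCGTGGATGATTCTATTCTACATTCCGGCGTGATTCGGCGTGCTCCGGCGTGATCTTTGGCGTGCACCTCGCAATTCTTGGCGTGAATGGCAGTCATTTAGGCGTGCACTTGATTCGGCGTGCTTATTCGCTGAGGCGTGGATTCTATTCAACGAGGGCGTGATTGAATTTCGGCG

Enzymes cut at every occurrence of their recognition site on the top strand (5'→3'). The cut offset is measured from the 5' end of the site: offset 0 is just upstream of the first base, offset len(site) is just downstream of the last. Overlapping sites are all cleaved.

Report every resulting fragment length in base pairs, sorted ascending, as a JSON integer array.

[4,4,4,5,5,5,5,6,6,6,6,6,7,7,7,9,9,10,10,10,11,12,12,12,12,13,15,15,16,21]

Per-enzyme occurrences:
  CdoIII (ATTC, off=0): starts [2, 8, 23, 28, 44, 56, 75, 103, 108, 115, 126, 167, 206, 219, 235, 240] → cuts [2, 8, 23, 28, 44, 56, 75, 103, 108, 115, 126, 167, 206, 219, 235, 240]
  IvoV (GGCGTG, off=0): starts [32, 69, 86, 93, 120, 130, 140, 152, 173, 194, 210, 228, 250, 266] → cuts [32, 69, 86, 93, 120, 130, 140, 152, 173, 194, 210, 228, 250, 266]

All cut coordinates (distinct, sorted): [2, 8, 23, 28, 32, 44, 56, 69, 75, 86, 93, 103, 108, 115, 120, 126, 130, 140, 152, 167, 173, 194, 206, 210, 219, 228, 235, 240, 250, 266]

Fragment lengths:
  2→8: 6 bp
  8→23: 15 bp
  23→28: 5 bp
  28→32: 4 bp
  32→44: 12 bp
  44→56: 12 bp
  56→69: 13 bp
  69→75: 6 bp
  75→86: 11 bp
  86→93: 7 bp
  93→103: 10 bp
  103→108: 5 bp
  108→115: 7 bp
  115→120: 5 bp
  120→126: 6 bp
  126→130: 4 bp
  130→140: 10 bp
  140→152: 12 bp
  152→167: 15 bp
  167→173: 6 bp
  173→194: 21 bp
  194→206: 12 bp
  206→210: 4 bp
  210→219: 9 bp
  219→228: 9 bp
  228→235: 7 bp
  235→240: 5 bp
  240→250: 10 bp
  250→266: 16 bp
  266→2 (wrap): 270-266+2 = 6 bp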